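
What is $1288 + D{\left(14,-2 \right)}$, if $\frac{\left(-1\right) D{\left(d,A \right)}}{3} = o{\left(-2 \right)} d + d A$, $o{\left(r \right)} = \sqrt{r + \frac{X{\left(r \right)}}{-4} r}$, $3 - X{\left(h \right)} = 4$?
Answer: $1372 - 21 i \sqrt{10} \approx 1372.0 - 66.408 i$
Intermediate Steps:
$X{\left(h \right)} = -1$ ($X{\left(h \right)} = 3 - 4 = -1$)
$o{\left(r \right)} = \frac{\sqrt{5} \sqrt{r}}{2}$ ($o{\left(r \right)} = \sqrt{r + - \frac{1}{-4} r} = \sqrt{r + \left(-1\right) \left(- \frac{1}{4}\right) r} = \sqrt{r + \frac{r}{4}} = \sqrt{\frac{5 r}{4}} = \frac{\sqrt{5} \sqrt{r}}{2}$)
$D{\left(d,A \right)} = - 3 A d - \frac{3 i d \sqrt{10}}{2}$ ($D{\left(d,A \right)} = - 3 \left(\frac{\sqrt{5} \sqrt{-2}}{2} d + d A\right) = - 3 \left(\frac{\sqrt{5} i \sqrt{2}}{2} d + A d\right) = - 3 \left(\frac{i \sqrt{10}}{2} d + A d\right) = - 3 \left(\frac{i d \sqrt{10}}{2} + A d\right) = - 3 \left(A d + \frac{i d \sqrt{10}}{2}\right) = - 3 A d - \frac{3 i d \sqrt{10}}{2}$)
$1288 + D{\left(14,-2 \right)} = 1288 - 21 \left(2 \left(-2\right) + i \sqrt{10}\right) = 1288 - 21 \left(-4 + i \sqrt{10}\right) = 1288 + \left(84 - 21 i \sqrt{10}\right) = 1372 - 21 i \sqrt{10}$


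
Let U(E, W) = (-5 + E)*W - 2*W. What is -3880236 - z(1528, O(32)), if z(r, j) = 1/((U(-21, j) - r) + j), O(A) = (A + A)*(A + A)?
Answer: -435052060319/112120 ≈ -3.8802e+6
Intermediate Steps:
O(A) = 4*A² (O(A) = (2*A)*(2*A) = 4*A²)
U(E, W) = -2*W + W*(-5 + E) (U(E, W) = W*(-5 + E) - 2*W = -2*W + W*(-5 + E))
z(r, j) = 1/(-r - 27*j) (z(r, j) = 1/((j*(-7 - 21) - r) + j) = 1/((j*(-28) - r) + j) = 1/((-28*j - r) + j) = 1/((-r - 28*j) + j) = 1/(-r - 27*j))
-3880236 - z(1528, O(32)) = -3880236 - (-1)/(1528 + 27*(4*32²)) = -3880236 - (-1)/(1528 + 27*(4*1024)) = -3880236 - (-1)/(1528 + 27*4096) = -3880236 - (-1)/(1528 + 110592) = -3880236 - (-1)/112120 = -3880236 - 1*(-1/112120) = -3880236 + 1/112120 = -435052060319/112120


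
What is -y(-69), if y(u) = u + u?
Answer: 138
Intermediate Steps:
y(u) = 2*u
-y(-69) = -2*(-69) = -1*(-138) = 138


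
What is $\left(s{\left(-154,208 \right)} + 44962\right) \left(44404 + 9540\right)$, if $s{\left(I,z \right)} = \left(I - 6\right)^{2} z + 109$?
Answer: $289672321224$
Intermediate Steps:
$s{\left(I,z \right)} = 109 + z \left(-6 + I\right)^{2}$ ($s{\left(I,z \right)} = \left(-6 + I\right)^{2} z + 109 = z \left(-6 + I\right)^{2} + 109 = 109 + z \left(-6 + I\right)^{2}$)
$\left(s{\left(-154,208 \right)} + 44962\right) \left(44404 + 9540\right) = \left(\left(109 + 208 \left(-6 - 154\right)^{2}\right) + 44962\right) \left(44404 + 9540\right) = \left(\left(109 + 208 \left(-160\right)^{2}\right) + 44962\right) 53944 = \left(\left(109 + 208 \cdot 25600\right) + 44962\right) 53944 = \left(\left(109 + 5324800\right) + 44962\right) 53944 = \left(5324909 + 44962\right) 53944 = 5369871 \cdot 53944 = 289672321224$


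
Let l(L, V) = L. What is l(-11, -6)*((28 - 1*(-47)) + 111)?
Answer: -2046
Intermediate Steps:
l(-11, -6)*((28 - 1*(-47)) + 111) = -11*((28 - 1*(-47)) + 111) = -11*((28 + 47) + 111) = -11*(75 + 111) = -11*186 = -2046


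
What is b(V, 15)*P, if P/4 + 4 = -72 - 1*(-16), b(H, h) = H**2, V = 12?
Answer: -34560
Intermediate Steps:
P = -240 (P = -16 + 4*(-72 - 1*(-16)) = -16 + 4*(-72 + 16) = -16 + 4*(-56) = -16 - 224 = -240)
b(V, 15)*P = 12**2*(-240) = 144*(-240) = -34560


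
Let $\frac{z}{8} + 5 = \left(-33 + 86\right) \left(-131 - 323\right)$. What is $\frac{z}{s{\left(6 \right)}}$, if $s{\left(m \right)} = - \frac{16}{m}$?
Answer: $72201$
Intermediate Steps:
$z = -192536$ ($z = -40 + 8 \left(-33 + 86\right) \left(-131 - 323\right) = -40 + 8 \cdot 53 \left(-454\right) = -40 + 8 \left(-24062\right) = -40 - 192496 = -192536$)
$\frac{z}{s{\left(6 \right)}} = - \frac{192536}{\left(-16\right) \frac{1}{6}} = - \frac{192536}{- \frac{8}{3}} = \left(-192536\right) \left(- \frac{3}{8}\right) = 72201$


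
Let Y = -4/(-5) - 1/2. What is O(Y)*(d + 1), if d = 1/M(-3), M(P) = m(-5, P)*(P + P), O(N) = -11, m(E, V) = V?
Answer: -209/18 ≈ -11.611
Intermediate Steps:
Y = 3/10 (Y = -4*(-⅕) - 1*½ = ⅘ - ½ = 3/10 ≈ 0.30000)
M(P) = 2*P² (M(P) = P*(P + P) = P*(2*P) = 2*P²)
d = 1/18 (d = 1/(2*(-3)²) = 1/(2*9) = 1/18 ≈ 0.055556)
O(Y)*(d + 1) = -11*(1/18 + 1) = -11*19/18 = -209/18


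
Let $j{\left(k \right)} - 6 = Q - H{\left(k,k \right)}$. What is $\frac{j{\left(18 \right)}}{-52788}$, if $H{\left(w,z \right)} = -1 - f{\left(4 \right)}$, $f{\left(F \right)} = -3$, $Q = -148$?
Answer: $\frac{12}{4399} \approx 0.0027279$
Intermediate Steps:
$H{\left(w,z \right)} = 2$ ($H{\left(w,z \right)} = -1 - -3 = -1 + 3 = 2$)
$j{\left(k \right)} = -144$ ($j{\left(k \right)} = 6 - 150 = -144$)
$\frac{j{\left(18 \right)}}{-52788} = - \frac{144}{-52788} = \left(-144\right) \left(- \frac{1}{52788}\right) = \frac{12}{4399}$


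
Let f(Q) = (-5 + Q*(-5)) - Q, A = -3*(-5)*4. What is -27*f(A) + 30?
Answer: 9885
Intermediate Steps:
A = 60 (A = 15*4 = 60)
f(Q) = -5 - 6*Q (f(Q) = (-5 - 5*Q) - Q = -5 - 6*Q)
-27*f(A) + 30 = -27*(-5 - 6*60) + 30 = -27*(-5 - 360) + 30 = -27*(-365) + 30 = 9855 + 30 = 9885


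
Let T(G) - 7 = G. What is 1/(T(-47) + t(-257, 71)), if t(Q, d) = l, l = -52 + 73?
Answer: -1/19 ≈ -0.052632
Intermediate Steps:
T(G) = 7 + G
l = 21
t(Q, d) = 21
1/(T(-47) + t(-257, 71)) = 1/((7 - 47) + 21) = 1/(-40 + 21) = 1/(-19) = -1/19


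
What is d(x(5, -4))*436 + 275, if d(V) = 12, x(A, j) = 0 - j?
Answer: 5507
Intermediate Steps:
x(A, j) = -j
d(x(5, -4))*436 + 275 = 12*436 + 275 = 5232 + 275 = 5507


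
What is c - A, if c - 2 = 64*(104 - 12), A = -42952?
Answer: 48842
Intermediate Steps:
c = 5890 (c = 2 + 64*(104 - 12) = 2 + 64*92 = 2 + 5888 = 5890)
c - A = 5890 - 1*(-42952) = 5890 + 42952 = 48842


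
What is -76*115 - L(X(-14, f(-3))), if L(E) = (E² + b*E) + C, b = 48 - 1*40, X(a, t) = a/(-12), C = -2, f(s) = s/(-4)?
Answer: -314953/36 ≈ -8748.7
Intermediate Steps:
f(s) = -s/4 (f(s) = s*(-¼) = -s/4)
X(a, t) = -a/12 (X(a, t) = a*(-1/12) = -a/12)
b = 8 (b = 48 - 40 = 8)
L(E) = -2 + E² + 8*E (L(E) = (E² + 8*E) - 2 = -2 + E² + 8*E)
-76*115 - L(X(-14, f(-3))) = -76*115 - (-2 + (-1/12*(-14))² + 8*(-1/12*(-14))) = -8740 - (-2 + (7/6)² + 8*(7/6)) = -8740 - (-2 + 49/36 + 28/3) = -8740 - 1*313/36 = -8740 - 313/36 = -314953/36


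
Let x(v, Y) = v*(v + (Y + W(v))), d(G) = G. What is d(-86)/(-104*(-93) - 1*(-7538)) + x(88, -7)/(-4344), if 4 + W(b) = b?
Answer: -5213808/1557505 ≈ -3.3475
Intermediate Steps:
W(b) = -4 + b
x(v, Y) = v*(-4 + Y + 2*v) (x(v, Y) = v*(v + (Y + (-4 + v))) = v*(v + (-4 + Y + v)) = v*(-4 + Y + 2*v))
d(-86)/(-104*(-93) - 1*(-7538)) + x(88, -7)/(-4344) = -86/(-104*(-93) - 1*(-7538)) + (88*(-4 - 7 + 2*88))/(-4344) = -86/(9672 + 7538) + (88*(-4 - 7 + 176))*(-1/4344) = -86/17210 + (88*165)*(-1/4344) = -86*1/17210 + 14520*(-1/4344) = -43/8605 - 605/181 = -5213808/1557505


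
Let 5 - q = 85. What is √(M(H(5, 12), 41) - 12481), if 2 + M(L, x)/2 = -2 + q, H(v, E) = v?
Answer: I*√12649 ≈ 112.47*I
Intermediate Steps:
q = -80 (q = 5 - 1*85 = 5 - 85 = -80)
M(L, x) = -168 (M(L, x) = -4 + 2*(-2 - 80) = -4 + 2*(-82) = -4 - 164 = -168)
√(M(H(5, 12), 41) - 12481) = √(-168 - 12481) = √(-12649) = I*√12649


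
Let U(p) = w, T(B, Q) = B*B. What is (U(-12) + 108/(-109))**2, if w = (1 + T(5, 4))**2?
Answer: 5413427776/11881 ≈ 4.5564e+5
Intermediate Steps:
T(B, Q) = B**2
w = 676 (w = (1 + 5**2)**2 = (1 + 25)**2 = 26**2 = 676)
U(p) = 676
(U(-12) + 108/(-109))**2 = (676 + 108/(-109))**2 = (676 + 108*(-1/109))**2 = (676 - 108/109)**2 = (73576/109)**2 = 5413427776/11881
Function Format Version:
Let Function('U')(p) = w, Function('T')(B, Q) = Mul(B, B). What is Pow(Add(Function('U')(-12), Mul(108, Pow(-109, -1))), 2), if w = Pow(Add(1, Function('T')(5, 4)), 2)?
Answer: Rational(5413427776, 11881) ≈ 4.5564e+5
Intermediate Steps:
Function('T')(B, Q) = Pow(B, 2)
w = 676 (w = Pow(Add(1, Pow(5, 2)), 2) = Pow(Add(1, 25), 2) = Pow(26, 2) = 676)
Function('U')(p) = 676
Pow(Add(Function('U')(-12), Mul(108, Pow(-109, -1))), 2) = Pow(Add(676, Mul(108, Pow(-109, -1))), 2) = Pow(Add(676, Mul(108, Rational(-1, 109))), 2) = Pow(Add(676, Rational(-108, 109)), 2) = Pow(Rational(73576, 109), 2) = Rational(5413427776, 11881)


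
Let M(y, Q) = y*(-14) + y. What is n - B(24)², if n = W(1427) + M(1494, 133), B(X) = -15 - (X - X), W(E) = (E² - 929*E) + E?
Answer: 692426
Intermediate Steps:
W(E) = E² - 928*E
M(y, Q) = -13*y (M(y, Q) = -14*y + y = -13*y)
B(X) = -15 (B(X) = -15 - 1*0 = -15 + 0 = -15)
n = 692651 (n = 1427*(-928 + 1427) - 13*1494 = 1427*499 - 19422 = 712073 - 19422 = 692651)
n - B(24)² = 692651 - 1*(-15)² = 692651 - 1*225 = 692651 - 225 = 692426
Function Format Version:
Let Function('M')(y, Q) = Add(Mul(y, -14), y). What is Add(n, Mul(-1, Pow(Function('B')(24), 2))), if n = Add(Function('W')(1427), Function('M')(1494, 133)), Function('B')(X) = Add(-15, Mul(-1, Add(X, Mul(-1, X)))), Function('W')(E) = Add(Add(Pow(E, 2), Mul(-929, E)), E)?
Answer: 692426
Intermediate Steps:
Function('W')(E) = Add(Pow(E, 2), Mul(-928, E))
Function('M')(y, Q) = Mul(-13, y) (Function('M')(y, Q) = Add(Mul(-14, y), y) = Mul(-13, y))
Function('B')(X) = -15 (Function('B')(X) = Add(-15, Mul(-1, 0)) = Add(-15, 0) = -15)
n = 692651 (n = Add(Mul(1427, Add(-928, 1427)), Mul(-13, 1494)) = Add(Mul(1427, 499), -19422) = Add(712073, -19422) = 692651)
Add(n, Mul(-1, Pow(Function('B')(24), 2))) = Add(692651, Mul(-1, Pow(-15, 2))) = Add(692651, Mul(-1, 225)) = Add(692651, -225) = 692426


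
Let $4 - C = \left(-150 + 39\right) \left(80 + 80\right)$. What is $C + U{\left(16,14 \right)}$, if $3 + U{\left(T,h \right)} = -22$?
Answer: $17739$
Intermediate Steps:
$U{\left(T,h \right)} = -25$ ($U{\left(T,h \right)} = -3 - 22 = -25$)
$C = 17764$ ($C = 4 - \left(-150 + 39\right) \left(80 + 80\right) = 4 - \left(-111\right) 160 = 4 - -17760 = 4 + 17760 = 17764$)
$C + U{\left(16,14 \right)} = 17764 - 25 = 17739$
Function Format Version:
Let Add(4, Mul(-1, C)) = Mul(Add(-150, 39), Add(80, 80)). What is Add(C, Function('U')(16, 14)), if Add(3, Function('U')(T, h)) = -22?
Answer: 17739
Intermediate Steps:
Function('U')(T, h) = -25 (Function('U')(T, h) = Add(-3, -22) = -25)
C = 17764 (C = Add(4, Mul(-1, Mul(Add(-150, 39), Add(80, 80)))) = Add(4, Mul(-1, Mul(-111, 160))) = Add(4, Mul(-1, -17760)) = Add(4, 17760) = 17764)
Add(C, Function('U')(16, 14)) = Add(17764, -25) = 17739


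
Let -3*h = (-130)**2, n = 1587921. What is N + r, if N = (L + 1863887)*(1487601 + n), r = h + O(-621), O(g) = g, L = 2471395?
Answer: 39999765482849/3 ≈ 1.3333e+13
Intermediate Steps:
h = -16900/3 (h = -1/3*(-130)**2 = -1/3*16900 = -16900/3 ≈ -5633.3)
r = -18763/3 (r = -16900/3 - 621 = -18763/3 ≈ -6254.3)
N = 13333255167204 (N = (2471395 + 1863887)*(1487601 + 1587921) = 4335282*3075522 = 13333255167204)
N + r = 13333255167204 - 18763/3 = 39999765482849/3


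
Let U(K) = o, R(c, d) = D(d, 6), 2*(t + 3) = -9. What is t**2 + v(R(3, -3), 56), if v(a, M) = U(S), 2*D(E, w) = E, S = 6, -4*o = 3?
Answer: 111/2 ≈ 55.500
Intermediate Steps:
o = -3/4 (o = -1/4*3 = -3/4 ≈ -0.75000)
t = -15/2 (t = -3 + (1/2)*(-9) = -3 - 9/2 = -15/2 ≈ -7.5000)
D(E, w) = E/2
R(c, d) = d/2
U(K) = -3/4
v(a, M) = -3/4
t**2 + v(R(3, -3), 56) = (-15/2)**2 - 3/4 = 225/4 - 3/4 = 111/2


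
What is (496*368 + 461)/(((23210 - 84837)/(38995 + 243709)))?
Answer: -51731722256/61627 ≈ -8.3943e+5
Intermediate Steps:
(496*368 + 461)/(((23210 - 84837)/(38995 + 243709))) = (182528 + 461)/((-61627/282704)) = 182989/((-61627*1/282704)) = 182989/(-61627/282704) = 182989*(-282704/61627) = -51731722256/61627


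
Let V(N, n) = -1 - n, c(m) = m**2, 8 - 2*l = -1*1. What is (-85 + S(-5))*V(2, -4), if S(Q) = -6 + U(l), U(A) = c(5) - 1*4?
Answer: -210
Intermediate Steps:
l = 9/2 (l = 4 - (-1)/2 = 4 - 1/2*(-1) = 4 + 1/2 = 9/2 ≈ 4.5000)
U(A) = 21 (U(A) = 5**2 - 1*4 = 25 - 4 = 21)
S(Q) = 15 (S(Q) = -6 + 21 = 15)
(-85 + S(-5))*V(2, -4) = (-85 + 15)*(-1 - 1*(-4)) = -70*(-1 + 4) = -70*3 = -210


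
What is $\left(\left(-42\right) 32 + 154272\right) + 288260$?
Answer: $441188$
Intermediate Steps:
$\left(\left(-42\right) 32 + 154272\right) + 288260 = \left(-1344 + 154272\right) + 288260 = 152928 + 288260 = 441188$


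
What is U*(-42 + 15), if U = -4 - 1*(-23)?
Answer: -513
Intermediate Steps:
U = 19 (U = -4 + 23 = 19)
U*(-42 + 15) = 19*(-42 + 15) = 19*(-27) = -513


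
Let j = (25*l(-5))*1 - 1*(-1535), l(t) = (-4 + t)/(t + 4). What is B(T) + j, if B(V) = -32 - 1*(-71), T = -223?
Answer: 1799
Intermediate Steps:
l(t) = (-4 + t)/(4 + t)
B(V) = 39 (B(V) = -32 + 71 = 39)
j = 1760 (j = (25*((-4 - 5)/(4 - 5)))*1 - 1*(-1535) = (25*(-9/(-1)))*1 + 1535 = (25*(-1*(-9)))*1 + 1535 = (25*9)*1 + 1535 = 225*1 + 1535 = 225 + 1535 = 1760)
B(T) + j = 39 + 1760 = 1799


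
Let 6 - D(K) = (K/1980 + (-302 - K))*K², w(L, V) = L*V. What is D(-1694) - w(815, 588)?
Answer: -179665082684/45 ≈ -3.9926e+9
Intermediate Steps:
D(K) = 6 - K²*(-302 - 1979*K/1980) (D(K) = 6 - (K/1980 + (-302 - K))*K² = 6 - (-302 - 1979*K/1980)*K² = 6 - K²*(-302 - 1979*K/1980))
D(-1694) - w(815, 588) = (6 + 302*(-1694)² + (1979/1980)*(-1694)³) - 815*588 = (6 + 302*2869636 + (1979/1980)*(-4861163384)) - 1*479220 = (6 + 866630072 - 218641871294/45) - 479220 = -179643517784/45 - 479220 = -179665082684/45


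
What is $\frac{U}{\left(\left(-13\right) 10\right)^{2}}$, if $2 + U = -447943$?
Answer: $- \frac{89589}{3380} \approx -26.506$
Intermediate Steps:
$U = -447945$ ($U = -2 - 447943 = -447945$)
$\frac{U}{\left(\left(-13\right) 10\right)^{2}} = - \frac{447945}{\left(\left(-13\right) 10\right)^{2}} = - \frac{447945}{\left(-130\right)^{2}} = - \frac{447945}{16900} = \left(-447945\right) \frac{1}{16900} = - \frac{89589}{3380}$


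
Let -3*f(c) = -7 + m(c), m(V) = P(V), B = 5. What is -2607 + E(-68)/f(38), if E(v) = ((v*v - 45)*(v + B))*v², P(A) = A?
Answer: 4001672127/31 ≈ 1.2909e+8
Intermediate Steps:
m(V) = V
f(c) = 7/3 - c/3 (f(c) = -(-7 + c)/3 = 7/3 - c/3)
E(v) = v²*(-45 + v²)*(5 + v) (E(v) = ((v*v - 45)*(v + 5))*v² = ((v² - 45)*(5 + v))*v² = ((-45 + v²)*(5 + v))*v² = v²*(-45 + v²)*(5 + v))
-2607 + E(-68)/f(38) = -2607 + ((-68)²*(-225 + (-68)³ - 45*(-68) + 5*(-68)²))/(7/3 - ⅓*38) = -2607 + (4624*(-225 - 314432 + 3060 + 5*4624))/(7/3 - 38/3) = -2607 + (4624*(-225 - 314432 + 3060 + 23120))/(-31/3) = -2607 + (4624*(-288477))*(-3/31) = -2607 - 1333917648*(-3/31) = -2607 + 4001752944/31 = 4001672127/31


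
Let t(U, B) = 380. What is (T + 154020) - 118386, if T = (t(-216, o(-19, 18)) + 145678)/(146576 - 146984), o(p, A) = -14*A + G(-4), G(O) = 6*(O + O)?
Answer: 2398769/68 ≈ 35276.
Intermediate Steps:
G(O) = 12*O (G(O) = 6*(2*O) = 12*O)
o(p, A) = -48 - 14*A (o(p, A) = -14*A + 12*(-4) = -14*A - 48 = -48 - 14*A)
T = -24343/68 (T = (380 + 145678)/(146576 - 146984) = 146058/(-408) = 146058*(-1/408) = -24343/68 ≈ -357.99)
(T + 154020) - 118386 = (-24343/68 + 154020) - 118386 = 10449017/68 - 118386 = 2398769/68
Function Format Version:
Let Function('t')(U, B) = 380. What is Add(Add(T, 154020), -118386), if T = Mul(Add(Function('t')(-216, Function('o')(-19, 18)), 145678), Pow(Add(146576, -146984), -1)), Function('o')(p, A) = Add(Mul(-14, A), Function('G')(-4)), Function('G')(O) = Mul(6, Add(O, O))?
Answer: Rational(2398769, 68) ≈ 35276.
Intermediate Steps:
Function('G')(O) = Mul(12, O) (Function('G')(O) = Mul(6, Mul(2, O)) = Mul(12, O))
Function('o')(p, A) = Add(-48, Mul(-14, A)) (Function('o')(p, A) = Add(Mul(-14, A), Mul(12, -4)) = Add(Mul(-14, A), -48) = Add(-48, Mul(-14, A)))
T = Rational(-24343, 68) (T = Mul(Add(380, 145678), Pow(Add(146576, -146984), -1)) = Mul(146058, Pow(-408, -1)) = Mul(146058, Rational(-1, 408)) = Rational(-24343, 68) ≈ -357.99)
Add(Add(T, 154020), -118386) = Add(Add(Rational(-24343, 68), 154020), -118386) = Add(Rational(10449017, 68), -118386) = Rational(2398769, 68)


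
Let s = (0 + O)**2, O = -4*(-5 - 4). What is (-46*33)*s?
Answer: -1967328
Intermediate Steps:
O = 36 (O = -4*(-9) = 36)
s = 1296 (s = (0 + 36)**2 = 36**2 = 1296)
(-46*33)*s = -46*33*1296 = -1518*1296 = -1967328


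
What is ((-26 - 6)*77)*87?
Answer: -214368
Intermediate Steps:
((-26 - 6)*77)*87 = -32*77*87 = -2464*87 = -214368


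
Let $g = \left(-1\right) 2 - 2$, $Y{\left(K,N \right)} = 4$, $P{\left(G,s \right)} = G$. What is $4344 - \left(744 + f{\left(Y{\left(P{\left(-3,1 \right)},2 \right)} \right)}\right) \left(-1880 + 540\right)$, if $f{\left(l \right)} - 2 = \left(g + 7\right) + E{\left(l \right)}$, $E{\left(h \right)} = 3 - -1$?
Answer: $1013364$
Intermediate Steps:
$E{\left(h \right)} = 4$ ($E{\left(h \right)} = 3 + 1 = 4$)
$g = -4$ ($g = -2 - 2 = -4$)
$f{\left(l \right)} = 9$ ($f{\left(l \right)} = 2 + \left(\left(-4 + 7\right) + 4\right) = 2 + \left(3 + 4\right) = 2 + 7 = 9$)
$4344 - \left(744 + f{\left(Y{\left(P{\left(-3,1 \right)},2 \right)} \right)}\right) \left(-1880 + 540\right) = 4344 - \left(744 + 9\right) \left(-1880 + 540\right) = 4344 - 753 \left(-1340\right) = 4344 - -1009020 = 4344 + 1009020 = 1013364$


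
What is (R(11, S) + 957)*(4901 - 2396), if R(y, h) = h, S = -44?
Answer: 2287065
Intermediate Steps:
(R(11, S) + 957)*(4901 - 2396) = (-44 + 957)*(4901 - 2396) = 913*2505 = 2287065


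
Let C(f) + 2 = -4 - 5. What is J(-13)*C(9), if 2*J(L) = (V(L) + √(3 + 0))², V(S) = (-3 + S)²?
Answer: -720929/2 - 2816*√3 ≈ -3.6534e+5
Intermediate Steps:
C(f) = -11 (C(f) = -2 + (-4 - 5) = -2 - 9 = -11)
J(L) = (√3 + (-3 + L)²)²/2 (J(L) = ((-3 + L)² + √(3 + 0))²/2 = ((-3 + L)² + √3)²/2 = (√3 + (-3 + L)²)²/2)
J(-13)*C(9) = ((√3 + (-3 - 13)²)²/2)*(-11) = ((√3 + (-16)²)²/2)*(-11) = ((√3 + 256)²/2)*(-11) = ((256 + √3)²/2)*(-11) = -11*(256 + √3)²/2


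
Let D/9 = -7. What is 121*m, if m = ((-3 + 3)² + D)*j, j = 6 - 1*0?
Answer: -45738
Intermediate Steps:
D = -63 (D = 9*(-7) = -63)
j = 6 (j = 6 + 0 = 6)
m = -378 (m = ((-3 + 3)² - 63)*6 = (0² - 63)*6 = (0 - 63)*6 = -63*6 = -378)
121*m = 121*(-378) = -45738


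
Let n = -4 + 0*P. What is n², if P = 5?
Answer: 16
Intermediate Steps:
n = -4 (n = -4 + 0*5 = -4 + 0 = -4)
n² = (-4)² = 16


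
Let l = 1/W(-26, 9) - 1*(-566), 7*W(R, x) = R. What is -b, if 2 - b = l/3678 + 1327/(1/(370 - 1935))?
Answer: -66198701229/31876 ≈ -2.0768e+6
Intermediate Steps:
W(R, x) = R/7
l = 14709/26 (l = 1/((⅐)*(-26)) - 1*(-566) = 1/(-26/7) + 566 = -7/26 + 566 = 14709/26 ≈ 565.73)
b = 66198701229/31876 (b = 2 - ((14709/26)/3678 + 1327/(1/(370 - 1935))) = 2 - ((14709/26)*(1/3678) + 1327/(1/(-1565))) = 2 - (4903/31876 + 1327/(-1/1565)) = 2 - (4903/31876 + 1327*(-1565)) = 2 - (4903/31876 - 2076755) = 2 - 1*(-66198637477/31876) = 2 + 66198637477/31876 = 66198701229/31876 ≈ 2.0768e+6)
-b = -1*66198701229/31876 = -66198701229/31876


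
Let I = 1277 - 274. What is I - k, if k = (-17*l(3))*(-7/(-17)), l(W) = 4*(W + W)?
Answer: 1171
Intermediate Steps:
l(W) = 8*W (l(W) = 4*(2*W) = 8*W)
I = 1003
k = -168 (k = (-136*3)*(-7/(-17)) = (-17*24)*(-7*(-1/17)) = -408*7/17 = -168)
I - k = 1003 - 1*(-168) = 1003 + 168 = 1171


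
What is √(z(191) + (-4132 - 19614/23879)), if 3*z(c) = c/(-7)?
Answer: I*√1041531030500289/501459 ≈ 64.358*I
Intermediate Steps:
z(c) = -c/21 (z(c) = (c/(-7))/3 = (c*(-⅐))/3 = (-c/7)/3 = -c/21)
√(z(191) + (-4132 - 19614/23879)) = √(-1/21*191 + (-4132 - 19614/23879)) = √(-191/21 + (-4132 - 19614*1/23879)) = √(-191/21 + (-4132 - 19614/23879)) = √(-191/21 - 98687642/23879) = √(-2077001371/501459) = I*√1041531030500289/501459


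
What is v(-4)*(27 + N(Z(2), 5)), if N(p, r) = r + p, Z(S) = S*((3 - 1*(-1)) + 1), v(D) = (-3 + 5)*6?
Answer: 504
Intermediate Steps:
v(D) = 12 (v(D) = 2*6 = 12)
Z(S) = 5*S (Z(S) = S*((3 + 1) + 1) = S*(4 + 1) = S*5 = 5*S)
N(p, r) = p + r
v(-4)*(27 + N(Z(2), 5)) = 12*(27 + (5*2 + 5)) = 12*(27 + (10 + 5)) = 12*(27 + 15) = 12*42 = 504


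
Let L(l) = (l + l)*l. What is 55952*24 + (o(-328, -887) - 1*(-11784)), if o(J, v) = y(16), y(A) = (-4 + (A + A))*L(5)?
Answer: 1356032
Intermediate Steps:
L(l) = 2*l² (L(l) = (2*l)*l = 2*l²)
y(A) = -200 + 100*A (y(A) = (-4 + (A + A))*(2*5²) = (-4 + 2*A)*(2*25) = (-4 + 2*A)*50 = -200 + 100*A)
o(J, v) = 1400 (o(J, v) = -200 + 100*16 = -200 + 1600 = 1400)
55952*24 + (o(-328, -887) - 1*(-11784)) = 55952*24 + (1400 - 1*(-11784)) = 1342848 + (1400 + 11784) = 1342848 + 13184 = 1356032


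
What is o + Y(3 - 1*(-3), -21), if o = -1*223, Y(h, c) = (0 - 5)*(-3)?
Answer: -208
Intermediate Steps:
Y(h, c) = 15 (Y(h, c) = -5*(-3) = 15)
o = -223
o + Y(3 - 1*(-3), -21) = -223 + 15 = -208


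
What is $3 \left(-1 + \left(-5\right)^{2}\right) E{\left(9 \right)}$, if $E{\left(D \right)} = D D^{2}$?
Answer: $52488$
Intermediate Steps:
$E{\left(D \right)} = D^{3}$
$3 \left(-1 + \left(-5\right)^{2}\right) E{\left(9 \right)} = 3 \left(-1 + \left(-5\right)^{2}\right) 9^{3} = 3 \left(-1 + 25\right) 729 = 3 \cdot 24 \cdot 729 = 72 \cdot 729 = 52488$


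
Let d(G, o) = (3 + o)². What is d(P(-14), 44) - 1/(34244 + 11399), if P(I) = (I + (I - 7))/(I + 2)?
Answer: 100825386/45643 ≈ 2209.0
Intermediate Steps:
P(I) = (-7 + 2*I)/(2 + I) (P(I) = (I + (-7 + I))/(2 + I) = (-7 + 2*I)/(2 + I))
d(P(-14), 44) - 1/(34244 + 11399) = (3 + 44)² - 1/(34244 + 11399) = 47² - 1/45643 = 2209 - 1*1/45643 = 2209 - 1/45643 = 100825386/45643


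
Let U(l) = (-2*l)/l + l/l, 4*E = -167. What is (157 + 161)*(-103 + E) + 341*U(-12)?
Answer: -92743/2 ≈ -46372.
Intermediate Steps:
E = -167/4 (E = (1/4)*(-167) = -167/4 ≈ -41.750)
U(l) = -1 (U(l) = -2 + 1 = -1)
(157 + 161)*(-103 + E) + 341*U(-12) = (157 + 161)*(-103 - 167/4) + 341*(-1) = 318*(-579/4) - 341 = -92061/2 - 341 = -92743/2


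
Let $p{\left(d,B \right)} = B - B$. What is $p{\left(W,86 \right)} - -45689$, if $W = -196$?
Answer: $45689$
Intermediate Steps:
$p{\left(d,B \right)} = 0$
$p{\left(W,86 \right)} - -45689 = 0 - -45689 = 0 + 45689 = 45689$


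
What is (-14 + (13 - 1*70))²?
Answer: 5041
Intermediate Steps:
(-14 + (13 - 1*70))² = (-14 + (13 - 70))² = (-14 - 57)² = (-71)² = 5041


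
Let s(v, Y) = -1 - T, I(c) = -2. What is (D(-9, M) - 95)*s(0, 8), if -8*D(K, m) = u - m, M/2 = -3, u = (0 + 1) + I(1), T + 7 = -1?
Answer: -5355/8 ≈ -669.38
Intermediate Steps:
T = -8 (T = -7 - 1 = -8)
u = -1 (u = (0 + 1) - 2 = 1 - 2 = -1)
M = -6 (M = 2*(-3) = -6)
s(v, Y) = 7 (s(v, Y) = -1 - 1*(-8) = -1 + 8 = 7)
D(K, m) = ⅛ + m/8 (D(K, m) = -(-1 - m)/8 = ⅛ + m/8)
(D(-9, M) - 95)*s(0, 8) = ((⅛ + (⅛)*(-6)) - 95)*7 = ((⅛ - ¾) - 95)*7 = (-5/8 - 95)*7 = -765/8*7 = -5355/8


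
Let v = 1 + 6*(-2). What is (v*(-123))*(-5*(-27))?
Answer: 182655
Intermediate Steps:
v = -11 (v = 1 - 12 = -11)
(v*(-123))*(-5*(-27)) = (-11*(-123))*(-5*(-27)) = 1353*135 = 182655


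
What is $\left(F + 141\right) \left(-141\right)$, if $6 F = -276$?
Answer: $-13395$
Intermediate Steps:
$F = -46$ ($F = \frac{1}{6} \left(-276\right) = -46$)
$\left(F + 141\right) \left(-141\right) = \left(-46 + 141\right) \left(-141\right) = 95 \left(-141\right) = -13395$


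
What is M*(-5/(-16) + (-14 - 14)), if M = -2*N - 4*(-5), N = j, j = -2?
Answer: -1329/2 ≈ -664.50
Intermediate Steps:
N = -2
M = 24 (M = -2*(-2) - 4*(-5) = 4 + 20 = 24)
M*(-5/(-16) + (-14 - 14)) = 24*(-5/(-16) + (-14 - 14)) = 24*(-5*(-1/16) - 28) = 24*(5/16 - 28) = 24*(-443/16) = -1329/2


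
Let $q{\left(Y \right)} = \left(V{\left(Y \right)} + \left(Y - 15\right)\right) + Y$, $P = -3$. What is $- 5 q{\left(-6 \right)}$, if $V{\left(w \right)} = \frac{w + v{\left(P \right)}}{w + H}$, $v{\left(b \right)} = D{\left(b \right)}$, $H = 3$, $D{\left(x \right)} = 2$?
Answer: $\frac{385}{3} \approx 128.33$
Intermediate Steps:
$v{\left(b \right)} = 2$
$V{\left(w \right)} = \frac{2 + w}{3 + w}$ ($V{\left(w \right)} = \frac{w + 2}{w + 3} = \frac{2 + w}{3 + w}$)
$q{\left(Y \right)} = -15 + 2 Y + \frac{2 + Y}{3 + Y}$ ($q{\left(Y \right)} = \left(\frac{2 + Y}{3 + Y} + \left(Y - 15\right)\right) + Y = \left(\frac{2 + Y}{3 + Y} + \left(-15 + Y\right)\right) + Y = \left(-15 + Y + \frac{2 + Y}{3 + Y}\right) + Y = -15 + 2 Y + \frac{2 + Y}{3 + Y}$)
$- 5 q{\left(-6 \right)} = - 5 \frac{-43 - -48 + 2 \left(-6\right)^{2}}{3 - 6} = - 5 \frac{-43 + 48 + 2 \cdot 36}{-3} = - 5 \left(- \frac{-43 + 48 + 72}{3}\right) = - 5 \left(\left(- \frac{1}{3}\right) 77\right) = \left(-5\right) \left(- \frac{77}{3}\right) = \frac{385}{3}$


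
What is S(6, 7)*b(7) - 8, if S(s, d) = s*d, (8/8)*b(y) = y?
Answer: 286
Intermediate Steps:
b(y) = y
S(s, d) = d*s
S(6, 7)*b(7) - 8 = (7*6)*7 - 8 = 42*7 - 8 = 294 - 8 = 286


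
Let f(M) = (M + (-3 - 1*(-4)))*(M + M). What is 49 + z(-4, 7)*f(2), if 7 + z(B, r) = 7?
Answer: 49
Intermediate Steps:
z(B, r) = 0 (z(B, r) = -7 + 7 = 0)
f(M) = 2*M*(1 + M) (f(M) = (M + (-3 + 4))*(2*M) = (M + 1)*(2*M) = (1 + M)*(2*M) = 2*M*(1 + M))
49 + z(-4, 7)*f(2) = 49 + 0*(2*2*(1 + 2)) = 49 + 0*(2*2*3) = 49 + 0*12 = 49 + 0 = 49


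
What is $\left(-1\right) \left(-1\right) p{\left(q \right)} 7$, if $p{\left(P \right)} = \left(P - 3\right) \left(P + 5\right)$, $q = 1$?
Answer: $-84$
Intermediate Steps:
$p{\left(P \right)} = \left(-3 + P\right) \left(5 + P\right)$
$\left(-1\right) \left(-1\right) p{\left(q \right)} 7 = \left(-1\right) \left(-1\right) \left(-15 + 1^{2} + 2 \cdot 1\right) 7 = 1 \left(-15 + 1 + 2\right) 7 = 1 \left(-12\right) 7 = \left(-12\right) 7 = -84$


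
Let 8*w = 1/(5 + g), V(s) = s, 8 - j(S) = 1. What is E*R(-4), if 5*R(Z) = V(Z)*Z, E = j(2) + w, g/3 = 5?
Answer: 1121/50 ≈ 22.420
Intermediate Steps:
g = 15 (g = 3*5 = 15)
j(S) = 7 (j(S) = 8 - 1*1 = 8 - 1 = 7)
w = 1/160 (w = 1/(8*(5 + 15)) = (⅛)/20 = (⅛)*(1/20) = 1/160 ≈ 0.0062500)
E = 1121/160 (E = 7 + 1/160 = 1121/160 ≈ 7.0062)
R(Z) = Z²/5 (R(Z) = (Z*Z)/5 = Z²/5)
E*R(-4) = 1121*((⅕)*(-4)²)/160 = 1121*((⅕)*16)/160 = (1121/160)*(16/5) = 1121/50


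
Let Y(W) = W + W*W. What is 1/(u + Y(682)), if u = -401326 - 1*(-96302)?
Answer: 1/160782 ≈ 6.2196e-6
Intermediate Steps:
u = -305024 (u = -401326 + 96302 = -305024)
Y(W) = W + W**2
1/(u + Y(682)) = 1/(-305024 + 682*(1 + 682)) = 1/(-305024 + 682*683) = 1/(-305024 + 465806) = 1/160782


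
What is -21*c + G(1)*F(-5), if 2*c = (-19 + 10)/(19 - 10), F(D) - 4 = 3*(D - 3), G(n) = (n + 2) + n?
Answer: -139/2 ≈ -69.500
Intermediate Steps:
G(n) = 2 + 2*n (G(n) = (2 + n) + n = 2 + 2*n)
F(D) = -5 + 3*D (F(D) = 4 + 3*(D - 3) = 4 + 3*(-3 + D) = 4 + (-9 + 3*D) = -5 + 3*D)
c = -1/2 (c = ((-19 + 10)/(19 - 10))/2 = (-9/9)/2 = (-9*1/9)/2 = (1/2)*(-1) = -1/2 ≈ -0.50000)
-21*c + G(1)*F(-5) = -21*(-1/2) + (2 + 2*1)*(-5 + 3*(-5)) = 21/2 + (2 + 2)*(-5 - 15) = 21/2 + 4*(-20) = 21/2 - 80 = -139/2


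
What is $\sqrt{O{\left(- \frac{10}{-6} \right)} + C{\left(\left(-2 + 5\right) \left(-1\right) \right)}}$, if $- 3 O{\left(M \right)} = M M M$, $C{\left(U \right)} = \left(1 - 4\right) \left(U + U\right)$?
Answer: $\frac{\sqrt{1333}}{9} \approx 4.0567$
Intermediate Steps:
$C{\left(U \right)} = - 6 U$ ($C{\left(U \right)} = - 3 \cdot 2 U = - 6 U$)
$O{\left(M \right)} = - \frac{M^{3}}{3}$ ($O{\left(M \right)} = - \frac{M M M}{3} = - \frac{M^{2} M}{3} = - \frac{M^{3}}{3}$)
$\sqrt{O{\left(- \frac{10}{-6} \right)} + C{\left(\left(-2 + 5\right) \left(-1\right) \right)}} = \sqrt{- \frac{\left(- \frac{10}{-6}\right)^{3}}{3} - 6 \left(-2 + 5\right) \left(-1\right)} = \sqrt{- \frac{\left(\left(-10\right) \left(- \frac{1}{6}\right)\right)^{3}}{3} - 6 \cdot 3 \left(-1\right)} = \sqrt{- \frac{\left(\frac{5}{3}\right)^{3}}{3} - -18} = \sqrt{\left(- \frac{1}{3}\right) \frac{125}{27} + 18} = \sqrt{- \frac{125}{81} + 18} = \sqrt{\frac{1333}{81}} = \frac{\sqrt{1333}}{9}$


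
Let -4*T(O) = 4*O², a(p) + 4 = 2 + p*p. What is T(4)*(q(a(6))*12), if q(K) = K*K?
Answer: -221952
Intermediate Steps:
a(p) = -2 + p² (a(p) = -4 + (2 + p*p) = -4 + (2 + p²) = -2 + p²)
q(K) = K²
T(O) = -O²
T(4)*(q(a(6))*12) = (-1*4²)*((-2 + 6²)²*12) = (-1*16)*((-2 + 36)²*12) = -16*34²*12 = -18496*12 = -16*13872 = -221952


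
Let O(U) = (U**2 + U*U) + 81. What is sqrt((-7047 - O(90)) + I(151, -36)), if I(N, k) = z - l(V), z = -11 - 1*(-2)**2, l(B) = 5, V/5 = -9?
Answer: 2*I*sqrt(5837) ≈ 152.8*I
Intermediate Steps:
V = -45 (V = 5*(-9) = -45)
O(U) = 81 + 2*U**2 (O(U) = (U**2 + U**2) + 81 = 2*U**2 + 81 = 81 + 2*U**2)
z = -15 (z = -11 - 1*4 = -11 - 4 = -15)
I(N, k) = -20 (I(N, k) = -15 - 1*5 = -15 - 5 = -20)
sqrt((-7047 - O(90)) + I(151, -36)) = sqrt((-7047 - (81 + 2*90**2)) - 20) = sqrt((-7047 - (81 + 2*8100)) - 20) = sqrt((-7047 - (81 + 16200)) - 20) = sqrt((-7047 - 1*16281) - 20) = sqrt((-7047 - 16281) - 20) = sqrt(-23328 - 20) = sqrt(-23348) = 2*I*sqrt(5837)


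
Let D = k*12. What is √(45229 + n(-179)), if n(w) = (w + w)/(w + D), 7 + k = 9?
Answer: √1086682215/155 ≈ 212.68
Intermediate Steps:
k = 2 (k = -7 + 9 = 2)
D = 24 (D = 2*12 = 24)
n(w) = 2*w/(24 + w) (n(w) = (w + w)/(w + 24) = (2*w)/(24 + w) = 2*w/(24 + w))
√(45229 + n(-179)) = √(45229 + 2*(-179)/(24 - 179)) = √(45229 + 2*(-179)/(-155)) = √(45229 + 2*(-179)*(-1/155)) = √(45229 + 358/155) = √(7010853/155) = √1086682215/155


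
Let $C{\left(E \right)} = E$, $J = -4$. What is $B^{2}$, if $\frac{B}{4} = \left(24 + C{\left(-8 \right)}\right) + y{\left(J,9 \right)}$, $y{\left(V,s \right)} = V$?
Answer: $2304$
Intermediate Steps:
$B = 48$ ($B = 4 \left(\left(24 - 8\right) - 4\right) = 4 \left(16 - 4\right) = 4 \cdot 12 = 48$)
$B^{2} = 48^{2} = 2304$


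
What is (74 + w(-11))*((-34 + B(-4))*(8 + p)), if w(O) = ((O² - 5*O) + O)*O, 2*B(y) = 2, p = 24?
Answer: 1838496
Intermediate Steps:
B(y) = 1 (B(y) = (½)*2 = 1)
w(O) = O*(O² - 4*O) (w(O) = (O² - 4*O)*O = O*(O² - 4*O))
(74 + w(-11))*((-34 + B(-4))*(8 + p)) = (74 + (-11)²*(-4 - 11))*((-34 + 1)*(8 + 24)) = (74 + 121*(-15))*(-33*32) = (74 - 1815)*(-1056) = -1741*(-1056) = 1838496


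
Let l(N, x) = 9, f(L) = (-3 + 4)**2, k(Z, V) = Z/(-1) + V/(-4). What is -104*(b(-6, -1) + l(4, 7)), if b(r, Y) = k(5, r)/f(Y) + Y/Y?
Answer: -676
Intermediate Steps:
k(Z, V) = -Z - V/4 (k(Z, V) = Z*(-1) + V*(-1/4) = -Z - V/4)
f(L) = 1 (f(L) = 1**2 = 1)
b(r, Y) = -4 - r/4 (b(r, Y) = (-1*5 - r/4)/1 + Y/Y = (-5 - r/4)*1 + 1 = (-5 - r/4) + 1 = -4 - r/4)
-104*(b(-6, -1) + l(4, 7)) = -104*((-4 - 1/4*(-6)) + 9) = -104*((-4 + 3/2) + 9) = -104*(-5/2 + 9) = -104*13/2 = -676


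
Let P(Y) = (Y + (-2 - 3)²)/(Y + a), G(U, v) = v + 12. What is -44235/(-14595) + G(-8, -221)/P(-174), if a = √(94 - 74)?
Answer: -34944717/144977 + 418*√5/149 ≈ -234.76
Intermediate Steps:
a = 2*√5 (a = √20 = 2*√5 ≈ 4.4721)
G(U, v) = 12 + v
P(Y) = (25 + Y)/(Y + 2*√5) (P(Y) = (Y + (-2 - 3)²)/(Y + 2*√5) = (Y + (-5)²)/(Y + 2*√5) = (Y + 25)/(Y + 2*√5) = (25 + Y)/(Y + 2*√5))
-44235/(-14595) + G(-8, -221)/P(-174) = -44235/(-14595) + (12 - 221)/(((25 - 174)/(-174 + 2*√5))) = -44235*(-1/14595) - (36366/149 - 418*√5/149) = 2949/973 - (36366/149 - 418*√5/149) = 2949/973 - 209*(174/149 - 2*√5/149) = 2949/973 + (-36366/149 + 418*√5/149) = -34944717/144977 + 418*√5/149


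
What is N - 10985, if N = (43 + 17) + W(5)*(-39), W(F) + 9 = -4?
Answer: -10418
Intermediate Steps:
W(F) = -13 (W(F) = -9 - 4 = -13)
N = 567 (N = (43 + 17) - 13*(-39) = 60 + 507 = 567)
N - 10985 = 567 - 10985 = -10418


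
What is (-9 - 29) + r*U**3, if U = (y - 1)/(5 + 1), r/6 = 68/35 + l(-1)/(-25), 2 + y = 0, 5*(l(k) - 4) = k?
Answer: -137701/3500 ≈ -39.343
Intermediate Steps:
l(k) = 4 + k/5
y = -2 (y = -2 + 0 = -2)
r = 9402/875 (r = 6*(68/35 + (4 + (1/5)*(-1))/(-25)) = 6*(68*(1/35) + (4 - 1/5)*(-1/25)) = 6*(68/35 + (19/5)*(-1/25)) = 6*(68/35 - 19/125) = 6*(1567/875) = 9402/875 ≈ 10.745)
U = -1/2 (U = (-2 - 1)/(5 + 1) = -3/6 = -3*1/6 = -1/2 ≈ -0.50000)
(-9 - 29) + r*U**3 = (-9 - 29) + 9402*(-1/2)**3/875 = -38 + (9402/875)*(-1/8) = -38 - 4701/3500 = -137701/3500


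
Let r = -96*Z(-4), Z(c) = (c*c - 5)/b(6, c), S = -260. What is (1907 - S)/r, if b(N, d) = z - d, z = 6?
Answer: -985/48 ≈ -20.521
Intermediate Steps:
b(N, d) = 6 - d
Z(c) = (-5 + c²)/(6 - c) (Z(c) = (c*c - 5)/(6 - c) = (c² - 5)/(6 - c) = (-5 + c²)/(6 - c))
r = -528/5 (r = -96*(5 - 1*(-4)²)/(-6 - 4) = -96*(5 - 1*16)/(-10) = -(-48)*(5 - 16)/5 = -(-48)*(-11)/5 = -96*11/10 = -528/5 ≈ -105.60)
(1907 - S)/r = (1907 - 1*(-260))/(-528/5) = (1907 + 260)*(-5/528) = 2167*(-5/528) = -985/48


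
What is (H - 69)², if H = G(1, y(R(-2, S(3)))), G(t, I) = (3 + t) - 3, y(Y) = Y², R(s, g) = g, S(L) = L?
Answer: 4624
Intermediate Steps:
G(t, I) = t
H = 1
(H - 69)² = (1 - 69)² = (-68)² = 4624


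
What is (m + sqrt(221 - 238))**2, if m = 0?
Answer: -17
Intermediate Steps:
(m + sqrt(221 - 238))**2 = (0 + sqrt(221 - 238))**2 = (0 + sqrt(-17))**2 = (0 + I*sqrt(17))**2 = (I*sqrt(17))**2 = -17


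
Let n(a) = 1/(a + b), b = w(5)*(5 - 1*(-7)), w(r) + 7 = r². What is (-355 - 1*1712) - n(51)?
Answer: -551890/267 ≈ -2067.0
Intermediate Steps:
w(r) = -7 + r²
b = 216 (b = (-7 + 5²)*(5 - 1*(-7)) = (-7 + 25)*(5 + 7) = 18*12 = 216)
n(a) = 1/(216 + a) (n(a) = 1/(a + 216) = 1/(216 + a))
(-355 - 1*1712) - n(51) = (-355 - 1*1712) - 1/(216 + 51) = (-355 - 1712) - 1/267 = -2067 - 1*1/267 = -2067 - 1/267 = -551890/267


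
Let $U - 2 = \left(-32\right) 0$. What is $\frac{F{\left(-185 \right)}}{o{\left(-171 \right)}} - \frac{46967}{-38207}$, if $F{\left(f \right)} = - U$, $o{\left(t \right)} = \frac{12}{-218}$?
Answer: $\frac{4305464}{114621} \approx 37.563$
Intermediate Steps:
$o{\left(t \right)} = - \frac{6}{109}$ ($o{\left(t \right)} = 12 \left(- \frac{1}{218}\right) = - \frac{6}{109}$)
$U = 2$ ($U = 2 - 0 = 2 + 0 = 2$)
$F{\left(f \right)} = -2$ ($F{\left(f \right)} = \left(-1\right) 2 = -2$)
$\frac{F{\left(-185 \right)}}{o{\left(-171 \right)}} - \frac{46967}{-38207} = - \frac{2}{- \frac{6}{109}} - \frac{46967}{-38207} = \left(-2\right) \left(- \frac{109}{6}\right) - - \frac{46967}{38207} = \frac{109}{3} + \frac{46967}{38207} = \frac{4305464}{114621}$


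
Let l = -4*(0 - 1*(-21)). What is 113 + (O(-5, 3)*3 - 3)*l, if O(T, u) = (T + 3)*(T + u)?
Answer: -643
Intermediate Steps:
O(T, u) = (3 + T)*(T + u)
l = -84 (l = -4*(0 + 21) = -4*21 = -84)
113 + (O(-5, 3)*3 - 3)*l = 113 + (((-5)² + 3*(-5) + 3*3 - 5*3)*3 - 3)*(-84) = 113 + ((25 - 15 + 9 - 15)*3 - 3)*(-84) = 113 + (4*3 - 3)*(-84) = 113 + (12 - 3)*(-84) = 113 + 9*(-84) = 113 - 756 = -643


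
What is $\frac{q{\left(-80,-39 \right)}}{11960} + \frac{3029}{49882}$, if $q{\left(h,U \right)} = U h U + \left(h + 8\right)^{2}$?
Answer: $- \frac{721853329}{74573590} \approx -9.6797$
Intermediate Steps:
$q{\left(h,U \right)} = \left(8 + h\right)^{2} + h U^{2}$ ($q{\left(h,U \right)} = h U^{2} + \left(8 + h\right)^{2} = \left(8 + h\right)^{2} + h U^{2}$)
$\frac{q{\left(-80,-39 \right)}}{11960} + \frac{3029}{49882} = \frac{\left(8 - 80\right)^{2} - 80 \left(-39\right)^{2}}{11960} + \frac{3029}{49882} = \left(\left(-72\right)^{2} - 121680\right) \frac{1}{11960} + 3029 \cdot \frac{1}{49882} = \left(5184 - 121680\right) \frac{1}{11960} + \frac{3029}{49882} = \left(-116496\right) \frac{1}{11960} + \frac{3029}{49882} = - \frac{14562}{1495} + \frac{3029}{49882} = - \frac{721853329}{74573590}$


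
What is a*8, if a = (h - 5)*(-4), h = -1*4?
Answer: 288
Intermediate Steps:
h = -4
a = 36 (a = (-4 - 5)*(-4) = -9*(-4) = 36)
a*8 = 36*8 = 288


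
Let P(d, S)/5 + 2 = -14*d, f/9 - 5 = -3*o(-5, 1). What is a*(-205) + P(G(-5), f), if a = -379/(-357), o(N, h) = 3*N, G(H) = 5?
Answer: -206215/357 ≈ -577.63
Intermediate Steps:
a = 379/357 (a = -379*(-1/357) = 379/357 ≈ 1.0616)
f = 450 (f = 45 + 9*(-9*(-5)) = 45 + 9*(-3*(-15)) = 45 + 9*45 = 45 + 405 = 450)
P(d, S) = -10 - 70*d (P(d, S) = -10 + 5*(-14*d) = -10 - 70*d)
a*(-205) + P(G(-5), f) = (379/357)*(-205) + (-10 - 70*5) = -77695/357 + (-10 - 350) = -77695/357 - 360 = -206215/357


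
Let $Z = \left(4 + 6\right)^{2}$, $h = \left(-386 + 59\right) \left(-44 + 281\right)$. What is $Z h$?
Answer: $-7749900$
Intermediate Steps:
$h = -77499$ ($h = \left(-327\right) 237 = -77499$)
$Z = 100$ ($Z = 10^{2} = 100$)
$Z h = 100 \left(-77499\right) = -7749900$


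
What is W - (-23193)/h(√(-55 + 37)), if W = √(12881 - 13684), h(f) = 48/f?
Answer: I*(√803 + 23193*√2/16) ≈ 2078.3*I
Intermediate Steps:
W = I*√803 (W = √(-803) = I*√803 ≈ 28.337*I)
W - (-23193)/h(√(-55 + 37)) = I*√803 - (-23193)/(48/(√(-55 + 37))) = I*√803 - (-23193)/(48/(√(-18))) = I*√803 - (-23193)/(48/((3*I*√2))) = I*√803 - (-23193)/(48*(-I*√2/6)) = I*√803 - (-23193)/((-8*I*√2)) = I*√803 - (-23193)*I*√2/16 = I*√803 + 23193*I*√2/16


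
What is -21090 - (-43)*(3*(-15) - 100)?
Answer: -27325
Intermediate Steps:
-21090 - (-43)*(3*(-15) - 100) = -21090 - (-43)*(-45 - 100) = -21090 - (-43)*(-145) = -21090 - 1*6235 = -21090 - 6235 = -27325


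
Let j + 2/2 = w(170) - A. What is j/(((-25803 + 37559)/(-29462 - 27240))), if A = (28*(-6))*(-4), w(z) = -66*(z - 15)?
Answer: 309110953/5878 ≈ 52588.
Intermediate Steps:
w(z) = 990 - 66*z (w(z) = -66*(-15 + z) = 990 - 66*z)
A = 672 (A = -168*(-4) = 672)
j = -10903 (j = -1 + ((990 - 66*170) - 1*672) = -1 + ((990 - 11220) - 672) = -1 + (-10230 - 672) = -1 - 10902 = -10903)
j/(((-25803 + 37559)/(-29462 - 27240))) = -10903*(-29462 - 27240)/(-25803 + 37559) = -10903/(11756/(-56702)) = -10903/(11756*(-1/56702)) = -10903/(-5878/28351) = -10903*(-28351/5878) = 309110953/5878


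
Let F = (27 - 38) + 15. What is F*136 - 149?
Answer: 395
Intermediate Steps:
F = 4 (F = -11 + 15 = 4)
F*136 - 149 = 4*136 - 149 = 544 - 149 = 395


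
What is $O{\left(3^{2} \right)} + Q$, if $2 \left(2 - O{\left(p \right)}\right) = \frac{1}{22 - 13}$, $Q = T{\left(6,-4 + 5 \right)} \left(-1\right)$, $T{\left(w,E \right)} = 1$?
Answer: $\frac{17}{18} \approx 0.94444$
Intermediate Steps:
$Q = -1$ ($Q = 1 \left(-1\right) = -1$)
$O{\left(p \right)} = \frac{35}{18}$ ($O{\left(p \right)} = 2 - \frac{1}{2 \left(22 - 13\right)} = 2 - \frac{1}{2 \cdot 9} = 2 - \frac{1}{18} = \frac{35}{18}$)
$O{\left(3^{2} \right)} + Q = \frac{35}{18} - 1 = \frac{17}{18}$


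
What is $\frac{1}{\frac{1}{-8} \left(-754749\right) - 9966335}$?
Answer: $- \frac{8}{78975931} \approx -1.013 \cdot 10^{-7}$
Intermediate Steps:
$\frac{1}{\frac{1}{-8} \left(-754749\right) - 9966335} = \frac{1}{\left(- \frac{1}{8}\right) \left(-754749\right) - 9966335} = \frac{1}{\frac{754749}{8} - 9966335} = \frac{1}{- \frac{78975931}{8}} = - \frac{8}{78975931}$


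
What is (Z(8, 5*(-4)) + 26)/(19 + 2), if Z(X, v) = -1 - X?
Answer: 17/21 ≈ 0.80952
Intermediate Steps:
(Z(8, 5*(-4)) + 26)/(19 + 2) = ((-1 - 1*8) + 26)/(19 + 2) = ((-1 - 8) + 26)/21 = (-9 + 26)*(1/21) = 17*(1/21) = 17/21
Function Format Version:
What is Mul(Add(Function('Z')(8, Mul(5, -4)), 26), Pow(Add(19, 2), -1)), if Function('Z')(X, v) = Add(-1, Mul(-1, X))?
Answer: Rational(17, 21) ≈ 0.80952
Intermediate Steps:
Mul(Add(Function('Z')(8, Mul(5, -4)), 26), Pow(Add(19, 2), -1)) = Mul(Add(Add(-1, Mul(-1, 8)), 26), Pow(Add(19, 2), -1)) = Mul(Add(Add(-1, -8), 26), Pow(21, -1)) = Mul(Add(-9, 26), Rational(1, 21)) = Mul(17, Rational(1, 21)) = Rational(17, 21)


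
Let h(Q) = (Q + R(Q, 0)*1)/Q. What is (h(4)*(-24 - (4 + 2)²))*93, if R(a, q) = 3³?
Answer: -43245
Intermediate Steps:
R(a, q) = 27
h(Q) = (27 + Q)/Q (h(Q) = (Q + 27*1)/Q = (Q + 27)/Q = (27 + Q)/Q)
(h(4)*(-24 - (4 + 2)²))*93 = (((27 + 4)/4)*(-24 - (4 + 2)²))*93 = (((¼)*31)*(-24 - 1*6²))*93 = (31*(-24 - 1*36)/4)*93 = (31*(-24 - 36)/4)*93 = ((31/4)*(-60))*93 = -465*93 = -43245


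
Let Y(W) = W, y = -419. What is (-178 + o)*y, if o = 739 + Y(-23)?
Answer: -225422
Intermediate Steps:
o = 716 (o = 739 - 23 = 716)
(-178 + o)*y = (-178 + 716)*(-419) = 538*(-419) = -225422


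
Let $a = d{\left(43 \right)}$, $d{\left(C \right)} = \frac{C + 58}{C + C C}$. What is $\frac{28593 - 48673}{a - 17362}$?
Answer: $\frac{37991360}{32848803} \approx 1.1566$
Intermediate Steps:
$d{\left(C \right)} = \frac{58 + C}{C + C^{2}}$
$a = \frac{101}{1892}$ ($a = \frac{58 + 43}{43 \left(1 + 43\right)} = \frac{1}{43} \cdot \frac{1}{44} \cdot 101 = \frac{101}{1892} \approx 0.053383$)
$\frac{28593 - 48673}{a - 17362} = \frac{28593 - 48673}{\frac{101}{1892} - 17362} = - \frac{20080}{- \frac{32848803}{1892}} = \left(-20080\right) \left(- \frac{1892}{32848803}\right) = \frac{37991360}{32848803}$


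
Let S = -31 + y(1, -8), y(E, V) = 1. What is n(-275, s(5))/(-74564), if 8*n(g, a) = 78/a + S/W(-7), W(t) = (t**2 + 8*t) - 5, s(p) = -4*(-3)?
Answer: -9/596512 ≈ -1.5088e-5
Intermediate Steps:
s(p) = 12
W(t) = -5 + t**2 + 8*t
S = -30 (S = -31 + 1 = -30)
n(g, a) = 5/16 + 39/(4*a) (n(g, a) = (78/a - 30/(-5 + (-7)**2 + 8*(-7)))/8 = (78/a - 30/(-5 + 49 - 56))/8 = (78/a - 30/(-12))/8 = (78/a - 30*(-1/12))/8 = (78/a + 5/2)/8 = (5/2 + 78/a)/8 = 5/16 + 39/(4*a))
n(-275, s(5))/(-74564) = ((1/16)*(156 + 5*12)/12)/(-74564) = ((1/16)*(1/12)*(156 + 60))*(-1/74564) = ((1/16)*(1/12)*216)*(-1/74564) = (9/8)*(-1/74564) = -9/596512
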